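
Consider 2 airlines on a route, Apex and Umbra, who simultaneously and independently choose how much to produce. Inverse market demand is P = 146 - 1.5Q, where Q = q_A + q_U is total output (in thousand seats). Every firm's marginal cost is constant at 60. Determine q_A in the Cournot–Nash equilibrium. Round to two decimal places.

Each firm earns π_i = (146 - 1.5Q)q_i - 60q_i.
First-order condition (treating rivals' output as given): 86 - 3q_i - (3/2)q_j = 0.
By symmetry each firm produces the same amount; substituting q_j = q_i yields q_i = 86/(9/2) = 172/9.

19.11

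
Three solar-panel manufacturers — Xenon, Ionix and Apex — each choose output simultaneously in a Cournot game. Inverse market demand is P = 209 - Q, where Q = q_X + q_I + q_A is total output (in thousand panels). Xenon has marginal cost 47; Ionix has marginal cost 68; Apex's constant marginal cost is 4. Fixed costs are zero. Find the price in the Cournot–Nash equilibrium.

82

Xenon's profit: π_X = (209 - Q)q_X - (47q_X). Setting ∂π_X/∂q_X = 0: 162 - 2q_X - (q_I + q_A) = 0.
Ionix's first-order condition: 141 - 2q_I - (q_X + q_A) = 0.
Apex's first-order condition: 205 - 2q_A - (q_X + q_I) = 0.
Adding the 3 conditions: 508 − 2Q − 2Q = 0, i.e. Q = 127.
Back-substituting: q_X = (162 − 127) = 35, q_I = (141 − 127) = 14, q_A = (205 − 127) = 78.
Total output Q = 127, so price P = 209 - 127 = 82.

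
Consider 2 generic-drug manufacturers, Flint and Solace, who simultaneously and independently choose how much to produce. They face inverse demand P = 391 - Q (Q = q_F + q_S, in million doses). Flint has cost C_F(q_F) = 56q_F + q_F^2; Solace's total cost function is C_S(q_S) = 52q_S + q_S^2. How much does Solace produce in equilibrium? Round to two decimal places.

68.07

Flint's profit: π_F = (391 - Q)q_F - (56q_F + q_F²). Setting ∂π_F/∂q_F = 0: 335 - 4q_F - (q_S) = 0.
Solace's first-order condition: 339 - 4q_S - (q_F) = 0.
Rearranging gives the reaction functions q_F = (335 - q_S)/4 and q_S = (339 - q_F)/4.
Solving the pair: q_F = 1001/15, q_S = 1021/15.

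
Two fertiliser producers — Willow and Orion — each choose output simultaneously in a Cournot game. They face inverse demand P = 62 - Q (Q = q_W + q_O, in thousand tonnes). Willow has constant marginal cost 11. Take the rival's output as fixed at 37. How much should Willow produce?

7

With the rival's output fixed at 37, Willow's profit is π_W = (62 - 37 - q_W)q_W - (11q_W) = (25 - q_W)q_W - (11q_W).
∂π_W/∂q_W = 14 - 2q_W = 0, so q_W = 7.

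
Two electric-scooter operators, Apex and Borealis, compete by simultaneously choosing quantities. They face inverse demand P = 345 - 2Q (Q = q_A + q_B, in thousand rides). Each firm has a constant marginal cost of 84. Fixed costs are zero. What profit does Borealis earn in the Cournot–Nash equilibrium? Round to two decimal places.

3784.50

Each firm earns π_i = (345 - 2Q)q_i - 84q_i.
First-order condition (treating rivals' output as given): 261 - 4q_i - 2q_j = 0.
By symmetry each firm produces the same amount; substituting q_j = q_i yields q_i = 261/6 = 87/2.
Price P = 345 - 2·87 = 171.
Borealis's profit: (171 - 84)·(87/2) = 3784.5000.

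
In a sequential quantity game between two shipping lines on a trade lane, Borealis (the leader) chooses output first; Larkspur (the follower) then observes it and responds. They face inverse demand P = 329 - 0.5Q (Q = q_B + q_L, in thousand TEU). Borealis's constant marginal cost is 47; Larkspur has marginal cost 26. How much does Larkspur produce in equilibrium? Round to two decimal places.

Solve by backward induction. Given q_B, the follower Larkspur maximises π_L = (329 - (1/2)q_B - (1/2)q_L)q_L - 26q_L.
∂π_L/∂q_L = 303 - (1/2)q_B - q_L = 0 gives the reaction function q_L = (303 - (1/2)q_B).
Borealis substitutes q_L(q_B) into its own profit: π_B = q_B(329 - (1/2)q_B - (303 - (1/2)q_B)/2) - 47q_B = (355/2 - (1/4)q_B)q_B - 47q_B.
The leader's first-order condition 261/2 - (1/2)q_B = 0 yields q_B = 261.
Then q_L = (303 - (1/2)·261) = 345/2.

172.50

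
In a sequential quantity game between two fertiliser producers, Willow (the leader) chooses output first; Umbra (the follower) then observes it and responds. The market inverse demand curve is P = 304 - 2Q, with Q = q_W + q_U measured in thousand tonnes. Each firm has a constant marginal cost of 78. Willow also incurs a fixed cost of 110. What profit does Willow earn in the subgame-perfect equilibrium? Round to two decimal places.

The follower Umbra best-responds to any q_W: π_U = (304 - 2Q)q_U - 78q_U.
Follower FOC: 226 - 2q_W - 4q_U = 0, so q_U(q_W) = (226 - 2q_W)/4.
Willow substitutes q_U(q_W) into its own profit: π_W = q_W(304 - 2q_W - (226 - 2q_W)/2) - 78q_W = (191 - q_W)q_W - 78q_W.
Maximising: ∂π_W/∂q_W = 113 - 2q_W = 0, giving q_W = 113/2.
Then q_U = (226 - 2·(113/2))/4 = 113/4.
Price P = 304 - 2·(339/4) = 269/2.
Willow's profit: (269/2 - 78)·(113/2) - 110 = 3082.2500.

3082.25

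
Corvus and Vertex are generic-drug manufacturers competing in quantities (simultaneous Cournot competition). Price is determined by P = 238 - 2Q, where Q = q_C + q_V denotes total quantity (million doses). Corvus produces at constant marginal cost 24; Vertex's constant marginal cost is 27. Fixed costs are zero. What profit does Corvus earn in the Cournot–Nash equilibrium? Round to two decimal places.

Corvus's profit: π_C = (238 - 2Q)q_C - (24q_C). Setting ∂π_C/∂q_C = 0: 214 - 4q_C - 2(q_V) = 0.
Vertex's profit: π_V = (238 - 2Q)q_V - (27q_V). Setting ∂π_V/∂q_V = 0: 211 - 4q_V - 2(q_C) = 0.
So q_C = (214 - 2q_V)/4 and q_V = (211 - 2q_C)/4.
Substituting one into the other gives q_C = 217/6 and q_V = 104/3.
Price P = 238 - 2·(425/6) = 289/3.
Corvus's profit: (289/3 - 24)·(217/6) = 2616.0556.

2616.06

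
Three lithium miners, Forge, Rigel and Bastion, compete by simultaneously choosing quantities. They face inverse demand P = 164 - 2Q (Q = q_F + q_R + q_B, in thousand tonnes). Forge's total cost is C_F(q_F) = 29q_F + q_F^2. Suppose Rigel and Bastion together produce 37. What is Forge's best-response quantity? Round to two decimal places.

With rivals' combined output fixed at 37, Forge's profit is π_F = (164 - 2·37 - 2q_F)q_F - (29q_F + q_F²) = (90 - 2q_F)q_F - (29q_F + q_F²).
∂π_F/∂q_F = 61 - 6q_F = 0, so q_F = 61/6.

10.17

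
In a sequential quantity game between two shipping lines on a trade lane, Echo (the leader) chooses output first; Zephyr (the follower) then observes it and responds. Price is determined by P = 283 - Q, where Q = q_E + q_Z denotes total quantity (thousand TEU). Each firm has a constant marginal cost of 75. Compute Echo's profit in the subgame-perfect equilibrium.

Solve by backward induction. Given q_E, the follower Zephyr maximises π_Z = (283 - q_E - q_Z)q_Z - 75q_Z.
∂π_Z/∂q_Z = 208 - q_E - 2q_Z = 0 gives the reaction function q_Z = (208 - q_E)/2.
Echo substitutes q_Z(q_E) into its own profit: π_E = q_E(283 - q_E - (208 - q_E)/2) - 75q_E = (179 - (1/2)q_E)q_E - 75q_E.
The leader's first-order condition 104 - q_E = 0 yields q_E = 104.
Then q_Z = (208 - 104)/2 = 52.
Price P = 283 - 156 = 127.
Echo's profit: (127 - 75)·104 = 5408.

5408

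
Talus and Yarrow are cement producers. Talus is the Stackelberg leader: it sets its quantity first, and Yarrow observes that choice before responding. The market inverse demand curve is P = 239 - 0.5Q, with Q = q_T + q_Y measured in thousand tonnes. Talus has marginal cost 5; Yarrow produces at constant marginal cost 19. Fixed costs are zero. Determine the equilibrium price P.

The follower Yarrow best-responds to any q_T: π_Y = (239 - 0.5Q)q_Y - 19q_Y.
Follower FOC: 220 - (1/2)q_T - q_Y = 0, so q_Y(q_T) = (220 - (1/2)q_T).
Talus substitutes q_Y(q_T) into its own profit: π_T = q_T(239 - (1/2)q_T - (220 - (1/2)q_T)/2) - 5q_T = (129 - (1/4)q_T)q_T - 5q_T.
Maximising: ∂π_T/∂q_T = 124 - (1/2)q_T = 0, giving q_T = 248.
Then q_Y = (220 - (1/2)·248) = 96.
Total output Q = 344, so price P = 239 - (1/2)·344 = 67.

67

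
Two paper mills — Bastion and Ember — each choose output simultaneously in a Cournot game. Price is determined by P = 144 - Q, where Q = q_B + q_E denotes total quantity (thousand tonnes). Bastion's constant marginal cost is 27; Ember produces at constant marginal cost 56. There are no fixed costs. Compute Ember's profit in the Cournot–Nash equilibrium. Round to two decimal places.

Bastion's profit: π_B = (144 - Q)q_B - (27q_B). Setting ∂π_B/∂q_B = 0: 117 - 2q_B - (q_E) = 0.
Ember's profit: π_E = (144 - Q)q_E - (56q_E). Setting ∂π_E/∂q_E = 0: 88 - 2q_E - (q_B) = 0.
Best responses: q_B = (117 - q_E)/2, q_E = (88 - q_B)/2.
Solving the pair: q_B = 146/3, q_E = 59/3.
Price P = 144 - 205/3 = 227/3.
Ember's profit: (227/3 - 56)·(59/3) = 386.7778.

386.78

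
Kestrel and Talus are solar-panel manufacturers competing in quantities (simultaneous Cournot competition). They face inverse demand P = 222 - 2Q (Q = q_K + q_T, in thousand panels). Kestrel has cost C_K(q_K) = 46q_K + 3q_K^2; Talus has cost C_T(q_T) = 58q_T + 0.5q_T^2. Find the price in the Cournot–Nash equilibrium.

142

Kestrel's profit: π_K = (222 - 2Q)q_K - (46q_K + 3q_K²). Setting ∂π_K/∂q_K = 0: 176 - 10q_K - 2(q_T) = 0.
Talus's profit: π_T = (222 - 2Q)q_T - (58q_T + (1/2)q_T²). Setting ∂π_T/∂q_T = 0: 164 - 5q_T - 2(q_K) = 0.
So q_K = (176 - 2q_T)/10 and q_T = (164 - 2q_K)/5.
Solving the pair: q_K = 12, q_T = 28.
Total output Q = 40, so price P = 222 - 2·40 = 142.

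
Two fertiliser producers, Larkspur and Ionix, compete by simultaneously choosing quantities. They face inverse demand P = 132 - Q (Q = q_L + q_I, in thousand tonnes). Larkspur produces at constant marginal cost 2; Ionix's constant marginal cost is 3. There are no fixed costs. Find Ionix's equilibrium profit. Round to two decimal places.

Larkspur's profit: π_L = (132 - Q)q_L - (2q_L). Setting ∂π_L/∂q_L = 0: 130 - 2q_L - (q_I) = 0.
Ionix's first-order condition: 129 - 2q_I - (q_L) = 0.
Best responses: q_L = (130 - q_I)/2, q_I = (129 - q_L)/2.
Substituting one into the other gives q_L = 131/3 and q_I = 128/3.
Price P = 132 - 259/3 = 137/3.
Ionix's profit: (137/3 - 3)·(128/3) = 1820.4444.

1820.44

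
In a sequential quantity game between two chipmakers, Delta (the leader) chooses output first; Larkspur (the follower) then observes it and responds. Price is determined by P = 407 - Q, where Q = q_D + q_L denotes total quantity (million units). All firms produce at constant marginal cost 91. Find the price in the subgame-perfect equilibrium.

Solve by backward induction. Given q_D, the follower Larkspur maximises π_L = (407 - q_D - q_L)q_L - 91q_L.
∂π_L/∂q_L = 316 - q_D - 2q_L = 0 gives the reaction function q_L = (316 - q_D)/2.
The leader anticipates this reaction. Substituting into P = 407 - Q gives P = 249 - (1/2)q_D, so π_D = (249 - (1/2)q_D)q_D - 91q_D.
Maximising: ∂π_D/∂q_D = 158 - q_D = 0, giving q_D = 158.
Then q_L = (316 - 158)/2 = 79.
Total output Q = 237, so price P = 407 - 237 = 170.

170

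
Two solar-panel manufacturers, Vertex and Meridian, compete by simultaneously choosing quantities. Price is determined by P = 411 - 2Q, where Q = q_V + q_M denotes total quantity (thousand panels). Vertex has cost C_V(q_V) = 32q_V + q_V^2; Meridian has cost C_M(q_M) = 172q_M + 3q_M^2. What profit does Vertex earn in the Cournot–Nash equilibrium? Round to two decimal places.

10493.63

Vertex's profit: π_V = (411 - 2Q)q_V - (32q_V + q_V²). Setting ∂π_V/∂q_V = 0: 379 - 6q_V - 2(q_M) = 0.
Meridian's first-order condition: 239 - 10q_M - 2(q_V) = 0.
So q_V = (379 - 2q_M)/6 and q_M = (239 - 2q_V)/10.
Substituting one into the other gives q_V = 414/7 and q_M = 169/14.
Price P = 411 - 2·(997/14) = 1880/7.
Vertex's profit: (1880/7)·(414/7) - 32·(414/7) - (414/7)² = 10493.6327.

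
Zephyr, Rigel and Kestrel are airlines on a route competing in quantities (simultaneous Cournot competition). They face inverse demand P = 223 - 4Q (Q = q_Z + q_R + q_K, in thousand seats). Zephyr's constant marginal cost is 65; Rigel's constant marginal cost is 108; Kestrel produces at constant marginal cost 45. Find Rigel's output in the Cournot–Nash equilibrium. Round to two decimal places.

0.56

Zephyr's profit: π_Z = (223 - 4Q)q_Z - (65q_Z). Setting ∂π_Z/∂q_Z = 0: 158 - 8q_Z - 4(q_R + q_K) = 0.
Rigel's profit: π_R = (223 - 4Q)q_R - (108q_R). Setting ∂π_R/∂q_R = 0: 115 - 8q_R - 4(q_Z + q_K) = 0.
Kestrel's profit: π_K = (223 - 4Q)q_K - (45q_K). Setting ∂π_K/∂q_K = 0: 178 - 8q_K - 4(q_Z + q_R) = 0.
Summing all 3 equations gives 451 − 16Q = 0, hence Q = 451/16.
Back-substituting: q_Z = (158 − 451/4)/4 = 181/16, q_R = (115 − 451/4)/4 = 9/16, q_K = (178 − 451/4)/4 = 261/16.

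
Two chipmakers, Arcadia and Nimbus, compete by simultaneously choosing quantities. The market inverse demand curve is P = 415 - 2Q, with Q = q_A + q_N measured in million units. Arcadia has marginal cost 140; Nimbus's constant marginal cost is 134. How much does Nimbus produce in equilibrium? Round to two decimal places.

Arcadia's profit: π_A = (415 - 2Q)q_A - (140q_A). Setting ∂π_A/∂q_A = 0: 275 - 4q_A - 2(q_N) = 0.
Nimbus's profit: π_N = (415 - 2Q)q_N - (134q_N). Setting ∂π_N/∂q_N = 0: 281 - 4q_N - 2(q_A) = 0.
Best responses: q_A = (275 - 2q_N)/4, q_N = (281 - 2q_A)/4.
Solving the pair: q_A = 269/6, q_N = 287/6.

47.83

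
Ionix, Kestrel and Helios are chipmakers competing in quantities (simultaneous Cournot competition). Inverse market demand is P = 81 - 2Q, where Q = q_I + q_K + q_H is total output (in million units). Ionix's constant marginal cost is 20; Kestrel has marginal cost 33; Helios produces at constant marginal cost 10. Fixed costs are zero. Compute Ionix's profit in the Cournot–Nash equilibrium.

128

Ionix's profit: π_I = (81 - 2Q)q_I - (20q_I). Setting ∂π_I/∂q_I = 0: 61 - 4q_I - 2(q_K + q_H) = 0.
Kestrel's profit: π_K = (81 - 2Q)q_K - (33q_K). Setting ∂π_K/∂q_K = 0: 48 - 4q_K - 2(q_I + q_H) = 0.
Helios's profit: π_H = (81 - 2Q)q_H - (10q_H). Setting ∂π_H/∂q_H = 0: 71 - 4q_H - 2(q_I + q_K) = 0.
Adding the 3 conditions: 180 − 4Q − 4Q = 0, i.e. Q = 45/2.
Back-substituting: q_I = (61 − 45)/2 = 8, q_K = (48 − 45)/2 = 3/2, q_H = (71 − 45)/2 = 13.
Price P = 81 - 2·(45/2) = 36.
Ionix's profit: (36 - 20)·8 = 128.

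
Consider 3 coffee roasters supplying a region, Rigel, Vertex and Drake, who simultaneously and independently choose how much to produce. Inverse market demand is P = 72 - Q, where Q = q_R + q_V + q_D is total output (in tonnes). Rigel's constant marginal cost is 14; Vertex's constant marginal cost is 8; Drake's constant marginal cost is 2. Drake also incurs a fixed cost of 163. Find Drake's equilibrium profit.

321

Rigel's profit: π_R = (72 - Q)q_R - (14q_R). Setting ∂π_R/∂q_R = 0: 58 - 2q_R - (q_V + q_D) = 0.
Vertex's profit: π_V = (72 - Q)q_V - (8q_V). Setting ∂π_V/∂q_V = 0: 64 - 2q_V - (q_R + q_D) = 0.
Drake's first-order condition: 70 - 2q_D - (q_R + q_V) = 0.
Adding the 3 conditions: 192 − 2Q − 2Q = 0, i.e. Q = 48.
Back-substituting: q_R = (58 − 48) = 10, q_V = (64 − 48) = 16, q_D = (70 − 48) = 22.
Price P = 72 - 48 = 24.
Drake's profit: (24 - 2)·22 - 163 = 321.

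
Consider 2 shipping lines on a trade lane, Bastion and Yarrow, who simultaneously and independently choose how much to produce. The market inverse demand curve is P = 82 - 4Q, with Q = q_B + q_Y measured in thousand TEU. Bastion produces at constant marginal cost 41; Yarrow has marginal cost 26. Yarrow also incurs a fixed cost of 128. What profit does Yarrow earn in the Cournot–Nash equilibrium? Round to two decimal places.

12.03

Bastion's profit: π_B = (82 - 4Q)q_B - (41q_B). Setting ∂π_B/∂q_B = 0: 41 - 8q_B - 4(q_Y) = 0.
Yarrow's first-order condition: 56 - 8q_Y - 4(q_B) = 0.
Best responses: q_B = (41 - 4q_Y)/8, q_Y = (56 - 4q_B)/8.
Solving the pair: q_B = 13/6, q_Y = 71/12.
Price P = 82 - 4·(97/12) = 149/3.
Yarrow's profit: (149/3 - 26)·(71/12) - 128 = 433/36.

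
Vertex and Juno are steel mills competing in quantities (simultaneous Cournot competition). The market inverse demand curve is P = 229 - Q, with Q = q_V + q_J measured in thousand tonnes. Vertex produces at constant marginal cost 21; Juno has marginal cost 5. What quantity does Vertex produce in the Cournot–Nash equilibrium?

64

Vertex's profit: π_V = (229 - Q)q_V - (21q_V). Setting ∂π_V/∂q_V = 0: 208 - 2q_V - (q_J) = 0.
Juno's first-order condition: 224 - 2q_J - (q_V) = 0.
So q_V = (208 - q_J)/2 and q_J = (224 - q_V)/2.
Substituting one into the other gives q_V = 64 and q_J = 80.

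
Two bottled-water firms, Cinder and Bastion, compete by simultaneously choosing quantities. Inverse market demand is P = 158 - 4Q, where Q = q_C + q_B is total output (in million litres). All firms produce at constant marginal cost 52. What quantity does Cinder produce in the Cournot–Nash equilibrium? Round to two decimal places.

Each firm earns π_i = (158 - 4Q)q_i - 52q_i.
Setting ∂π_i/∂q_i = 0 with rivals' quantities fixed: 106 - 8q_i - 4q_j = 0.
With identical firms every q_j equals q_i, so q_j = q_i and 106 = 12q_i, giving q_i = 53/6.

8.83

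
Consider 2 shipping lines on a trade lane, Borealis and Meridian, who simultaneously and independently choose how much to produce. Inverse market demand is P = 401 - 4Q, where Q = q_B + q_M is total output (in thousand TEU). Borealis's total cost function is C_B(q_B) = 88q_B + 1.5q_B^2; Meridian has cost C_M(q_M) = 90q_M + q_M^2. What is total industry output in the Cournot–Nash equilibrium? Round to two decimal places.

43.14

Borealis's profit: π_B = (401 - 4Q)q_B - (88q_B + (3/2)q_B²). Setting ∂π_B/∂q_B = 0: 313 - 11q_B - 4(q_M) = 0.
Meridian's first-order condition: 311 - 10q_M - 4(q_B) = 0.
Rearranging gives the reaction functions q_B = (313 - 4q_M)/11 and q_M = (311 - 4q_B)/10.
Solving the pair: q_B = 943/47, q_M = 23.0745.
Total output Q = 943/47 + 23.0745 = 43.1383.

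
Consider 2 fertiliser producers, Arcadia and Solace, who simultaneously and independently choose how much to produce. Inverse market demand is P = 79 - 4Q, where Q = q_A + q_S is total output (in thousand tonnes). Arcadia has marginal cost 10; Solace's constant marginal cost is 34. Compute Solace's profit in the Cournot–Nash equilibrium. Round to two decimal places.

Arcadia's profit: π_A = (79 - 4Q)q_A - (10q_A). Setting ∂π_A/∂q_A = 0: 69 - 8q_A - 4(q_S) = 0.
Solace's first-order condition: 45 - 8q_S - 4(q_A) = 0.
So q_A = (69 - 4q_S)/8 and q_S = (45 - 4q_A)/8.
Substituting one into the other gives q_A = 31/4 and q_S = 7/4.
Price P = 79 - 4·(19/2) = 41.
Solace's profit: (41 - 34)·(7/4) = 49/4.

12.25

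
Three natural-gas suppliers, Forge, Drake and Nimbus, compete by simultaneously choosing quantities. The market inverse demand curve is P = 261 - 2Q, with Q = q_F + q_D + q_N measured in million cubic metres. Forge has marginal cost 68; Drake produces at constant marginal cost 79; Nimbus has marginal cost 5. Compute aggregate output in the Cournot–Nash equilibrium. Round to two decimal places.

78.88

Forge's profit: π_F = (261 - 2Q)q_F - (68q_F). Setting ∂π_F/∂q_F = 0: 193 - 4q_F - 2(q_D + q_N) = 0.
Drake's profit: π_D = (261 - 2Q)q_D - (79q_D). Setting ∂π_D/∂q_D = 0: 182 - 4q_D - 2(q_F + q_N) = 0.
Nimbus's first-order condition: 256 - 4q_N - 2(q_F + q_D) = 0.
Summing all 3 equations gives 631 − 8Q = 0, hence Q = 631/8.
Back-substituting: q_F = (193 − 631/4)/2 = 141/8, q_D = (182 − 631/4)/2 = 97/8, q_N = (256 − 631/4)/2 = 393/8.
Total output Q = 141/8 + 97/8 + 393/8 = 631/8.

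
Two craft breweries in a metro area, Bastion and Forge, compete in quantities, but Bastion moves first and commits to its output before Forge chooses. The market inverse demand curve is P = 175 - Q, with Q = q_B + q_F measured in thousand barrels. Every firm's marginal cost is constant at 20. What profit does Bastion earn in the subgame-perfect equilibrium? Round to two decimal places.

3003.13

Solve by backward induction. Given q_B, the follower Forge maximises π_F = (175 - q_B - q_F)q_F - 20q_F.
∂π_F/∂q_F = 155 - q_B - 2q_F = 0 gives the reaction function q_F = (155 - q_B)/2.
Bastion substitutes q_F(q_B) into its own profit: π_B = q_B(175 - q_B - (155 - q_B)/2) - 20q_B = (195/2 - (1/2)q_B)q_B - 20q_B.
Maximising: ∂π_B/∂q_B = 155/2 - q_B = 0, giving q_B = 155/2.
Then q_F = (155 - 155/2)/2 = 155/4.
Price P = 175 - 465/4 = 235/4.
Bastion's profit: (235/4 - 20)·(155/2) = 3003.1250.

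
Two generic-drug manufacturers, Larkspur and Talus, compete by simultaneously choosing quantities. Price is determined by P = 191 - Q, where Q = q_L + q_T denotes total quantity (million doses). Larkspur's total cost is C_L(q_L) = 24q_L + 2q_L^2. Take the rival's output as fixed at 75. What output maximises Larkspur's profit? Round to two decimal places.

With the rival's output fixed at 75, Larkspur's profit is π_L = (191 - 75 - q_L)q_L - (24q_L + 2q_L²) = (116 - q_L)q_L - (24q_L + 2q_L²).
∂π_L/∂q_L = 92 - 6q_L = 0, so q_L = 46/3.

15.33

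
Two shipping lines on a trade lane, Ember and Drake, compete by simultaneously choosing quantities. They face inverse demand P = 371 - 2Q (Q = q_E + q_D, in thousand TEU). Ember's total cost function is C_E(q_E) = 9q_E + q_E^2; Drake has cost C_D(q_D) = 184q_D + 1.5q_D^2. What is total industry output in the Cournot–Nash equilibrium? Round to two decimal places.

Ember's profit: π_E = (371 - 2Q)q_E - (9q_E + q_E²). Setting ∂π_E/∂q_E = 0: 362 - 6q_E - 2(q_D) = 0.
Drake's first-order condition: 187 - 7q_D - 2(q_E) = 0.
Best responses: q_E = (362 - 2q_D)/6, q_D = (187 - 2q_E)/7.
Substituting one into the other gives q_E = 1080/19 and q_D = 199/19.
Total output Q = 1080/19 + 199/19 = 1279/19.

67.32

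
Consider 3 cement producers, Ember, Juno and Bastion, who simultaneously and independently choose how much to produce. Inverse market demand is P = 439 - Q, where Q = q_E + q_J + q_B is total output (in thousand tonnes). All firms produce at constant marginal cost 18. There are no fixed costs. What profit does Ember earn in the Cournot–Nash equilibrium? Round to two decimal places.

11077.56

A representative firm's profit is π_i = q_i(439 - Q) - 18q_i.
Setting ∂π_i/∂q_i = 0 with rivals' quantities fixed: 421 - 2q_i - Σ_{j≠i} q_j = 0.
By symmetry each firm produces the same amount; substituting Σ_{j≠i} q_j = 2q_i yields q_i = 421/4.
Price P = 439 - 1263/4 = 493/4.
Ember's profit: (493/4 - 18)·(421/4) = 11077.5625.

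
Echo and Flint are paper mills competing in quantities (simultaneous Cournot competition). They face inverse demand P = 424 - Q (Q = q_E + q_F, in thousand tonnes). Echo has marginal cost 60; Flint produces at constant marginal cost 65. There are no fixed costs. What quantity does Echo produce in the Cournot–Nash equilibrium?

123

Echo's profit: π_E = (424 - Q)q_E - (60q_E). Setting ∂π_E/∂q_E = 0: 364 - 2q_E - (q_F) = 0.
Flint's profit: π_F = (424 - Q)q_F - (65q_F). Setting ∂π_F/∂q_F = 0: 359 - 2q_F - (q_E) = 0.
Rearranging gives the reaction functions q_E = (364 - q_F)/2 and q_F = (359 - q_E)/2.
Substituting one into the other gives q_E = 123 and q_F = 118.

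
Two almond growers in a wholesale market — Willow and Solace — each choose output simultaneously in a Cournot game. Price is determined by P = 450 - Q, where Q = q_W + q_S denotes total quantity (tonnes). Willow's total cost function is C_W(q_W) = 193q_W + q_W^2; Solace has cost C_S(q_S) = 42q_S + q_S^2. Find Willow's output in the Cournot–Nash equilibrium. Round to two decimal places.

Willow's profit: π_W = (450 - Q)q_W - (193q_W + q_W²). Setting ∂π_W/∂q_W = 0: 257 - 4q_W - (q_S) = 0.
Solace's profit: π_S = (450 - Q)q_S - (42q_S + q_S²). Setting ∂π_S/∂q_S = 0: 408 - 4q_S - (q_W) = 0.
Best responses: q_W = (257 - q_S)/4, q_S = (408 - q_W)/4.
Substituting one into the other gives q_W = 124/3 and q_S = 275/3.

41.33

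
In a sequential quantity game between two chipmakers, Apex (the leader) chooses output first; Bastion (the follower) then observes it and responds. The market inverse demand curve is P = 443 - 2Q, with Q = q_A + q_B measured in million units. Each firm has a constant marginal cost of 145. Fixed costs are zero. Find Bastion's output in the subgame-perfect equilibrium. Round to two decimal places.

37.25

Solve by backward induction. Given q_A, the follower Bastion maximises π_B = (443 - 2q_A - 2q_B)q_B - 145q_B.
Follower FOC: 298 - 2q_A - 4q_B = 0, so q_B(q_A) = (298 - 2q_A)/4.
The leader anticipates this reaction. Substituting into P = 443 - 2Q gives P = 294 - q_A, so π_A = (294 - q_A)q_A - 145q_A.
Maximising: ∂π_A/∂q_A = 149 - 2q_A = 0, giving q_A = 149/2.
Then q_B = (298 - 2·(149/2))/4 = 149/4.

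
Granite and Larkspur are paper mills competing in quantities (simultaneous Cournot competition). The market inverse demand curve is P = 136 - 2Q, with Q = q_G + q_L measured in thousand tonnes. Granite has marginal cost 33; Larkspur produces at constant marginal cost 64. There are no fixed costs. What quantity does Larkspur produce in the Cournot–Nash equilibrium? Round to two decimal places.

Granite's profit: π_G = (136 - 2Q)q_G - (33q_G). Setting ∂π_G/∂q_G = 0: 103 - 4q_G - 2(q_L) = 0.
Larkspur's first-order condition: 72 - 4q_L - 2(q_G) = 0.
Rearranging gives the reaction functions q_G = (103 - 2q_L)/4 and q_L = (72 - 2q_G)/4.
Solving the pair: q_G = 67/3, q_L = 41/6.

6.83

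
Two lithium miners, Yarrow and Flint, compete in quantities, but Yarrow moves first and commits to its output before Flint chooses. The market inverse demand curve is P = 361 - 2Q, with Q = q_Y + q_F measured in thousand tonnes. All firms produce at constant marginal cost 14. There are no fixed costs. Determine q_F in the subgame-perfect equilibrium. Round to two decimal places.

43.38

Solve by backward induction. Given q_Y, the follower Flint maximises π_F = (361 - 2q_Y - 2q_F)q_F - 14q_F.
∂π_F/∂q_F = 347 - 2q_Y - 4q_F = 0 gives the reaction function q_F = (347 - 2q_Y)/4.
Yarrow substitutes q_F(q_Y) into its own profit: π_Y = q_Y(361 - 2q_Y - (347 - 2q_Y)/2) - 14q_Y = (375/2 - q_Y)q_Y - 14q_Y.
The leader's first-order condition 347/2 - 2q_Y = 0 yields q_Y = 347/4.
Then q_F = (347 - 2·(347/4))/4 = 347/8.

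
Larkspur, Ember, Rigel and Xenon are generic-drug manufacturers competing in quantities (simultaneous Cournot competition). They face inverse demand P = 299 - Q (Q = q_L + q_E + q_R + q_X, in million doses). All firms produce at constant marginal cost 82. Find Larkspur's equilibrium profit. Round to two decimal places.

Each firm earns π_i = (299 - Q)q_i - 82q_i.
Setting ∂π_i/∂q_i = 0 with rivals' quantities fixed: 217 - 2q_i - Σ_{j≠i} q_j = 0.
By symmetry each firm produces the same amount; substituting Σ_{j≠i} q_j = 3q_i yields q_i = 217/5.
Price P = 299 - 868/5 = 627/5.
Larkspur's profit: (627/5 - 82)·(217/5) = 1883.5600.

1883.56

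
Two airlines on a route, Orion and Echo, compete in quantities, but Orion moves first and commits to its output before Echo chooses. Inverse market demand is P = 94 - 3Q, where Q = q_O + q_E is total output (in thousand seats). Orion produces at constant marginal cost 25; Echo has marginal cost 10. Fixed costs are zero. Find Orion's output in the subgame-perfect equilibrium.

Solve by backward induction. Given q_O, the follower Echo maximises π_E = (94 - 3q_O - 3q_E)q_E - 10q_E.
Follower FOC: 84 - 3q_O - 6q_E = 0, so q_E(q_O) = (84 - 3q_O)/6.
The leader anticipates this reaction. Substituting into P = 94 - 3Q gives P = 52 - (3/2)q_O, so π_O = (52 - (3/2)q_O)q_O - 25q_O.
Maximising: ∂π_O/∂q_O = 27 - 3q_O = 0, giving q_O = 9.
Then q_E = (84 - 3·9)/6 = 19/2.

9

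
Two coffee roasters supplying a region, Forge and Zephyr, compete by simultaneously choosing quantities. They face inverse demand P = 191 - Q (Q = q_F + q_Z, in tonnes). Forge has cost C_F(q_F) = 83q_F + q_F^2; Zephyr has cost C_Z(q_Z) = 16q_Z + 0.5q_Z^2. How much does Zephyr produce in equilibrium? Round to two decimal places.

53.82

Forge's profit: π_F = (191 - Q)q_F - (83q_F + q_F²). Setting ∂π_F/∂q_F = 0: 108 - 4q_F - (q_Z) = 0.
Zephyr's first-order condition: 175 - 3q_Z - (q_F) = 0.
Rearranging gives the reaction functions q_F = (108 - q_Z)/4 and q_Z = (175 - q_F)/3.
Solving the pair: q_F = 149/11, q_Z = 592/11.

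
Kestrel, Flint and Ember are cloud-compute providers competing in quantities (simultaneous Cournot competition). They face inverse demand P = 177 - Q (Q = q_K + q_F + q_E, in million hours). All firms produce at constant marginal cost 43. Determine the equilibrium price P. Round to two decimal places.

76.50

A representative firm's profit is π_i = q_i(177 - Q) - 43q_i.
First-order condition (treating rivals' output as given): 134 - 2q_i - Σ_{j≠i} q_j = 0.
By symmetry each firm produces the same amount; substituting Σ_{j≠i} q_j = 2q_i yields q_i = 134/4 = 67/2.
Total output Q = 201/2, so price P = 177 - 201/2 = 153/2.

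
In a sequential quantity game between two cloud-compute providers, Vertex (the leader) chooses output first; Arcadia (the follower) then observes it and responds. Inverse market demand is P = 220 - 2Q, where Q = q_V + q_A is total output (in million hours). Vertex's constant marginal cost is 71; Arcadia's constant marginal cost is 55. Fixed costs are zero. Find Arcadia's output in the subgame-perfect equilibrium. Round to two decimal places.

The follower Arcadia best-responds to any q_V: π_A = (220 - 2Q)q_A - 55q_A.
∂π_A/∂q_A = 165 - 2q_V - 4q_A = 0 gives the reaction function q_A = (165 - 2q_V)/4.
Vertex substitutes q_A(q_V) into its own profit: π_V = q_V(220 - 2q_V - (165 - 2q_V)/2) - 71q_V = (275/2 - q_V)q_V - 71q_V.
Maximising: ∂π_V/∂q_V = 133/2 - 2q_V = 0, giving q_V = 133/4.
Then q_A = (165 - 2·(133/4))/4 = 197/8.

24.63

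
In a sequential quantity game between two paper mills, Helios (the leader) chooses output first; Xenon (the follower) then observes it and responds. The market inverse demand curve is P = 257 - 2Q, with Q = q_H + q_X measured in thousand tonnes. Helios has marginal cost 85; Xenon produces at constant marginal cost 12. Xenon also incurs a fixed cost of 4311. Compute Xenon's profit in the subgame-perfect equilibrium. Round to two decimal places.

466.53

The follower Xenon best-responds to any q_H: π_X = (257 - 2Q)q_X - 12q_X.
Follower FOC: 245 - 2q_H - 4q_X = 0, so q_X(q_H) = (245 - 2q_H)/4.
Helios substitutes q_X(q_H) into its own profit: π_H = q_H(257 - 2q_H - (245 - 2q_H)/2) - 85q_H = (269/2 - q_H)q_H - 85q_H.
The leader's first-order condition 99/2 - 2q_H = 0 yields q_H = 99/4.
Then q_X = (245 - 2·(99/4))/4 = 391/8.
Price P = 257 - 2·(589/8) = 439/4.
Xenon's profit: (439/4 - 12)·(391/8) - 4311 = 466.5313.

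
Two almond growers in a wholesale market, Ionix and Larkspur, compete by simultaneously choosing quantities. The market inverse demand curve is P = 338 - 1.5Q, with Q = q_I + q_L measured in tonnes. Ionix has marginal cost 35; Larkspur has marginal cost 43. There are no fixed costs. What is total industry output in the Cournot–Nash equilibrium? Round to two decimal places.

Ionix's profit: π_I = (338 - 1.5Q)q_I - (35q_I). Setting ∂π_I/∂q_I = 0: 303 - 3q_I - (3/2)(q_L) = 0.
Larkspur's first-order condition: 295 - 3q_L - (3/2)(q_I) = 0.
So q_I = (303 - (3/2)q_L)/3 and q_L = (295 - (3/2)q_I)/3.
Solving the pair: q_I = 622/9, q_L = 574/9.
Total output Q = 622/9 + 574/9 = 1196/9.

132.89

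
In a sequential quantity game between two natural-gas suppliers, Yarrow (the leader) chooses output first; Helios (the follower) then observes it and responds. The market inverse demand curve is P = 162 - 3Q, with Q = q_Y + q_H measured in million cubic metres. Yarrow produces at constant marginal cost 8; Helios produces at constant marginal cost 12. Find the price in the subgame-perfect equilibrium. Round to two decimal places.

47.50

Solve by backward induction. Given q_Y, the follower Helios maximises π_H = (162 - 3q_Y - 3q_H)q_H - 12q_H.
∂π_H/∂q_H = 150 - 3q_Y - 6q_H = 0 gives the reaction function q_H = (150 - 3q_Y)/6.
Yarrow substitutes q_H(q_Y) into its own profit: π_Y = q_Y(162 - 3q_Y - (150 - 3q_Y)/2) - 8q_Y = (87 - (3/2)q_Y)q_Y - 8q_Y.
The leader's first-order condition 79 - 3q_Y = 0 yields q_Y = 79/3.
Then q_H = (150 - 3·(79/3))/6 = 71/6.
Total output Q = 229/6, so price P = 162 - 3·(229/6) = 95/2.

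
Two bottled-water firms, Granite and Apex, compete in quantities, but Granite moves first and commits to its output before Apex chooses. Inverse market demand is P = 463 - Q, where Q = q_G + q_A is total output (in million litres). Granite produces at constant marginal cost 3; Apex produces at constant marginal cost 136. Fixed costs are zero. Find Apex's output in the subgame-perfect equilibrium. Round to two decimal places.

Solve by backward induction. Given q_G, the follower Apex maximises π_A = (463 - q_G - q_A)q_A - 136q_A.
Setting the follower's marginal profit to zero, 327 - q_G - 2q_A = 0, i.e. q_A = (327 - q_G)/2.
Granite substitutes q_A(q_G) into its own profit: π_G = q_G(463 - q_G - (327 - q_G)/2) - 3q_G = (599/2 - (1/2)q_G)q_G - 3q_G.
Leader FOC: 593/2 - q_G = 0, so q_G = 593/2.
Then q_A = (327 - 593/2)/2 = 61/4.

15.25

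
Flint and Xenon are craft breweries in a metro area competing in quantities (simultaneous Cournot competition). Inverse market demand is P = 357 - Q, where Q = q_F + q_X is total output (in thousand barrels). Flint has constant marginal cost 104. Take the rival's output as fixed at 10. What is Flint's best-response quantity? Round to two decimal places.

With the rival's output fixed at 10, Flint's profit is π_F = (357 - 10 - q_F)q_F - (104q_F) = (347 - q_F)q_F - (104q_F).
∂π_F/∂q_F = 243 - 2q_F = 0, so q_F = 243/2.

121.50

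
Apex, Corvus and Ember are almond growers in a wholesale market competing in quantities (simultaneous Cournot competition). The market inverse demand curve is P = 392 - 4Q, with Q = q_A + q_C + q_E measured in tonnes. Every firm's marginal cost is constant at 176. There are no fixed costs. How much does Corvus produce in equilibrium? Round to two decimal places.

13.50

Each firm earns π_i = (392 - 4Q)q_i - 176q_i.
First-order condition (treating rivals' output as given): 216 - 8q_i - 4·Σ_{j≠i} q_j = 0.
With identical firms every q_j equals q_i, so Σ_{j≠i} q_j = 2q_i and 216 = 16q_i, giving q_i = 27/2.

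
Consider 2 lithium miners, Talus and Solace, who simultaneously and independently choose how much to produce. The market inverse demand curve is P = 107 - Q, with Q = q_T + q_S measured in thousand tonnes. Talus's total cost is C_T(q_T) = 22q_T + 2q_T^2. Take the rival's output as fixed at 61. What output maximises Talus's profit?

4

With the rival's output fixed at 61, Talus's profit is π_T = (107 - 61 - q_T)q_T - (22q_T + 2q_T²) = (46 - q_T)q_T - (22q_T + 2q_T²).
∂π_T/∂q_T = 24 - 6q_T = 0, so q_T = 4.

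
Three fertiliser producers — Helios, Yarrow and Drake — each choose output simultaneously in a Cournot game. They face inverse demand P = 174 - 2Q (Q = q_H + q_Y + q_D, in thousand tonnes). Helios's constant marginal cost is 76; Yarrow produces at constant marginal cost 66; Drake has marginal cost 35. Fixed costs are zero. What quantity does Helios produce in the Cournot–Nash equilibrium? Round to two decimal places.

5.88

Helios's profit: π_H = (174 - 2Q)q_H - (76q_H). Setting ∂π_H/∂q_H = 0: 98 - 4q_H - 2(q_Y + q_D) = 0.
Yarrow's first-order condition: 108 - 4q_Y - 2(q_H + q_D) = 0.
Drake's first-order condition: 139 - 4q_D - 2(q_H + q_Y) = 0.
Adding the 3 conditions: 345 − 4Q − 4Q = 0, i.e. Q = 345/8.
Back-substituting: q_H = (98 − 345/4)/2 = 47/8, q_Y = (108 − 345/4)/2 = 87/8, q_D = (139 − 345/4)/2 = 211/8.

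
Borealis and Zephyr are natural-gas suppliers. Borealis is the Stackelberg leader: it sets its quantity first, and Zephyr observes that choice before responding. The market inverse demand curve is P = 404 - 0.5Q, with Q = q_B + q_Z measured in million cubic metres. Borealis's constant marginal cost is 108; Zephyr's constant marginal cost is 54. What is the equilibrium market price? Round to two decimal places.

The follower Zephyr best-responds to any q_B: π_Z = (404 - 0.5Q)q_Z - 54q_Z.
Setting the follower's marginal profit to zero, 350 - (1/2)q_B - q_Z = 0, i.e. q_Z = (350 - (1/2)q_B).
Borealis substitutes q_Z(q_B) into its own profit: π_B = q_B(404 - (1/2)q_B - (350 - (1/2)q_B)/2) - 108q_B = (229 - (1/4)q_B)q_B - 108q_B.
The leader's first-order condition 121 - (1/2)q_B = 0 yields q_B = 242.
Then q_Z = (350 - (1/2)·242) = 229.
Total output Q = 471, so price P = 404 - (1/2)·471 = 337/2.

168.50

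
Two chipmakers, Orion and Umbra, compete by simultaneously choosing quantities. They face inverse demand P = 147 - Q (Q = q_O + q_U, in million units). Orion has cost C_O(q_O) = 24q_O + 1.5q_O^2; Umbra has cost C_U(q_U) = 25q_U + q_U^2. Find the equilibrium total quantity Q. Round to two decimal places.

45.11

Orion's profit: π_O = (147 - Q)q_O - (24q_O + (3/2)q_O²). Setting ∂π_O/∂q_O = 0: 123 - 5q_O - (q_U) = 0.
Umbra's first-order condition: 122 - 4q_U - (q_O) = 0.
Rearranging gives the reaction functions q_O = (123 - q_U)/5 and q_U = (122 - q_O)/4.
Substituting one into the other gives q_O = 370/19 and q_U = 487/19.
Total output Q = 370/19 + 487/19 = 857/19.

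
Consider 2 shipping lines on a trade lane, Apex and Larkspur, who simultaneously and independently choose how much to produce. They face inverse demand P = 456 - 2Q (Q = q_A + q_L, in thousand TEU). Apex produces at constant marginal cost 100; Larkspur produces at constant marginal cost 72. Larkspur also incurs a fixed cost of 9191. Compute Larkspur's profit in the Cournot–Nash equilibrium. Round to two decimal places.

239.22

Apex's profit: π_A = (456 - 2Q)q_A - (100q_A). Setting ∂π_A/∂q_A = 0: 356 - 4q_A - 2(q_L) = 0.
Larkspur's first-order condition: 384 - 4q_L - 2(q_A) = 0.
Best responses: q_A = (356 - 2q_L)/4, q_L = (384 - 2q_A)/4.
Solving the pair: q_A = 164/3, q_L = 206/3.
Price P = 456 - 2·(370/3) = 628/3.
Larkspur's profit: (628/3 - 72)·(206/3) - 9191 = 239.2222.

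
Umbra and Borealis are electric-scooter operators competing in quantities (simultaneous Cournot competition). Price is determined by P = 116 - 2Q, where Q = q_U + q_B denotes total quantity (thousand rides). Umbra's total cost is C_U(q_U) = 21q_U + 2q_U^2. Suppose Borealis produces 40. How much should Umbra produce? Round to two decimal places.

1.88

With the rival's output fixed at 40, Umbra's profit is π_U = (116 - 2·40 - 2q_U)q_U - (21q_U + 2q_U²) = (36 - 2q_U)q_U - (21q_U + 2q_U²).
∂π_U/∂q_U = 15 - 8q_U = 0, so q_U = 15/8.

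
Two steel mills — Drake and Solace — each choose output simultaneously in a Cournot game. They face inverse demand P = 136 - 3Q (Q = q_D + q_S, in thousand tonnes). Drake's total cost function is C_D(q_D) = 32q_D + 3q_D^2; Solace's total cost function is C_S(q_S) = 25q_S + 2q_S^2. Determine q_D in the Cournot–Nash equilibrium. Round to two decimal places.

Drake's profit: π_D = (136 - 3Q)q_D - (32q_D + 3q_D²). Setting ∂π_D/∂q_D = 0: 104 - 12q_D - 3(q_S) = 0.
Solace's profit: π_S = (136 - 3Q)q_S - (25q_S + 2q_S²). Setting ∂π_S/∂q_S = 0: 111 - 10q_S - 3(q_D) = 0.
So q_D = (104 - 3q_S)/12 and q_S = (111 - 3q_D)/10.
Solving the pair: q_D = 707/111, q_S = 340/37.

6.37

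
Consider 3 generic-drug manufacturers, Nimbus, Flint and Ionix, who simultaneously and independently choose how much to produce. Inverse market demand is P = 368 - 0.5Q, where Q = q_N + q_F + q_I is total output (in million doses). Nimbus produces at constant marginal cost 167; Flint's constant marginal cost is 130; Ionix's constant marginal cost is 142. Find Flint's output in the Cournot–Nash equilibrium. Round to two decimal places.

143.50

Nimbus's profit: π_N = (368 - 0.5Q)q_N - (167q_N). Setting ∂π_N/∂q_N = 0: 201 - q_N - (1/2)(q_F + q_I) = 0.
Flint's profit: π_F = (368 - 0.5Q)q_F - (130q_F). Setting ∂π_F/∂q_F = 0: 238 - q_F - (1/2)(q_N + q_I) = 0.
Ionix's profit: π_I = (368 - 0.5Q)q_I - (142q_I). Setting ∂π_I/∂q_I = 0: 226 - q_I - (1/2)(q_N + q_F) = 0.
Summing all 3 equations gives 665 − 2Q = 0, hence Q = 665/2.
Back-substituting: q_N = (201 − 665/4)/(1/2) = 139/2, q_F = (238 − 665/4)/(1/2) = 287/2, q_I = (226 − 665/4)/(1/2) = 239/2.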